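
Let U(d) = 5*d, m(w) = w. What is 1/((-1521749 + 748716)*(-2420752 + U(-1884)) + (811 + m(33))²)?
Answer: 1/1878603864012 ≈ 5.3231e-13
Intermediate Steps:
1/((-1521749 + 748716)*(-2420752 + U(-1884)) + (811 + m(33))²) = 1/((-1521749 + 748716)*(-2420752 + 5*(-1884)) + (811 + 33)²) = 1/(-773033*(-2420752 - 9420) + 844²) = 1/(-773033*(-2430172) + 712336) = 1/(1878603151676 + 712336) = 1/1878603864012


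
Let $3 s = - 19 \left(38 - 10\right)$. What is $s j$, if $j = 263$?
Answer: $- \frac{139916}{3} \approx -46639.0$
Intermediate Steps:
$s = - \frac{532}{3}$ ($s = \frac{\left(-19\right) \left(38 - 10\right)}{3} = \frac{\left(-19\right) 28}{3} = \frac{1}{3} \left(-532\right) = - \frac{532}{3} \approx -177.33$)
$s j = \left(- \frac{532}{3}\right) 263 = - \frac{139916}{3}$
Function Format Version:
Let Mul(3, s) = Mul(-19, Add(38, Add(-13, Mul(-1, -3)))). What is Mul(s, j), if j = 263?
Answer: Rational(-139916, 3) ≈ -46639.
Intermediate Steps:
s = Rational(-532, 3) (s = Mul(Rational(1, 3), Mul(-19, Add(38, Add(-13, Mul(-1, -3))))) = Mul(Rational(1, 3), Mul(-19, Add(38, Add(-13, 3)))) = Mul(Rational(1, 3), Mul(-19, Add(38, -10))) = Mul(Rational(1, 3), Mul(-19, 28)) = Mul(Rational(1, 3), -532) = Rational(-532, 3) ≈ -177.33)
Mul(s, j) = Mul(Rational(-532, 3), 263) = Rational(-139916, 3)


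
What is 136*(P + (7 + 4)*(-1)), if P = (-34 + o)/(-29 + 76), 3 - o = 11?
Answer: -76024/47 ≈ -1617.5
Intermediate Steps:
o = -8 (o = 3 - 1*11 = 3 - 11 = -8)
P = -42/47 (P = (-34 - 8)/(-29 + 76) = -42/47 ≈ -0.89362)
136*(P + (7 + 4)*(-1)) = 136*(-42/47 + (7 + 4)*(-1)) = 136*(-42/47 + 11*(-1)) = 136*(-42/47 - 11) = 136*(-559/47) = -76024/47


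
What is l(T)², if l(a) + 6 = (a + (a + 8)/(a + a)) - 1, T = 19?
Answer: 233289/1444 ≈ 161.56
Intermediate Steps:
l(a) = -7 + a + (8 + a)/(2*a) (l(a) = -6 + ((a + (a + 8)/(a + a)) - 1) = -6 + ((a + (8 + a)/((2*a))) - 1) = -6 + ((a + (8 + a)*(1/(2*a))) - 1) = -6 + ((a + (8 + a)/(2*a)) - 1) = -6 + (-1 + a + (8 + a)/(2*a)) = -7 + a + (8 + a)/(2*a))
l(T)² = (-13/2 + 19 + 4/19)² = (483/38)² = 233289/1444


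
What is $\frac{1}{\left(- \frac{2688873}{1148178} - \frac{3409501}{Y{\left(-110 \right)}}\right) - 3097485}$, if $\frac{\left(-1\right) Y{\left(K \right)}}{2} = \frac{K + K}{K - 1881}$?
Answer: $\frac{7654520}{94384094707183} \approx 8.11 \cdot 10^{-8}$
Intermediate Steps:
$Y{\left(K \right)} = - \frac{4 K}{-1881 + K}$ ($Y{\left(K \right)} = - 2 \frac{K + K}{K - 1881} = - 2 \frac{2 K}{-1881 + K} = - \frac{4 K}{-1881 + K}$)
$\frac{1}{\left(- \frac{2688873}{1148178} - \frac{3409501}{Y{\left(-110 \right)}}\right) - 3097485} = \frac{1}{\left(- \frac{2688873}{1148178} - \frac{3409501}{\left(-4\right) \left(-110\right) \frac{1}{-1881 - 110}}\right) - 3097485} = \frac{1}{\left(\left(-2688873\right) \frac{1}{1148178} - \frac{3409501}{\left(-4\right) \left(-110\right) \frac{1}{-1991}}\right) - 3097485} = \frac{1}{\left(- \frac{896291}{382726} - \frac{3409501}{\left(-4\right) \left(-110\right) \left(- \frac{1}{1991}\right)}\right) - 3097485} = \frac{1}{\left(- \frac{896291}{382726} - \frac{3409501}{- \frac{40}{181}}\right) - 3097485} = \frac{1}{\left(- \frac{896291}{382726} - - \frac{617119681}{40}\right) - 3097485} = \frac{1}{\left(- \frac{896291}{382726} + \frac{617119681}{40}\right) - 3097485} = \frac{1}{\frac{118093855589383}{7654520} - 3097485} = \frac{1}{\frac{94384094707183}{7654520}} = \frac{7654520}{94384094707183}$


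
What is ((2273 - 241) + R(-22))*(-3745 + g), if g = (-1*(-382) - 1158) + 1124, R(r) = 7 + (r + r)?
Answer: -6777015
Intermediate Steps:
R(r) = 7 + 2*r
g = 348 (g = (382 - 1158) + 1124 = -776 + 1124 = 348)
((2273 - 241) + R(-22))*(-3745 + g) = ((2273 - 241) + (7 + 2*(-22)))*(-3745 + 348) = (2032 + (7 - 44))*(-3397) = (2032 - 37)*(-3397) = 1995*(-3397) = -6777015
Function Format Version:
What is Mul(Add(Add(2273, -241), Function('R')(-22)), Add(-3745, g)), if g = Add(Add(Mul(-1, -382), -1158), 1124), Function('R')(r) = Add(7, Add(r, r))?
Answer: -6777015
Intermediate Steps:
Function('R')(r) = Add(7, Mul(2, r))
g = 348 (g = Add(Add(382, -1158), 1124) = Add(-776, 1124) = 348)
Mul(Add(Add(2273, -241), Function('R')(-22)), Add(-3745, g)) = Mul(Add(Add(2273, -241), Add(7, Mul(2, -22))), Add(-3745, 348)) = Mul(Add(2032, Add(7, -44)), -3397) = Mul(Add(2032, -37), -3397) = Mul(1995, -3397) = -6777015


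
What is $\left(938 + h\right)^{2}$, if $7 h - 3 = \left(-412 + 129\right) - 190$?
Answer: $\frac{37161216}{49} \approx 7.5839 \cdot 10^{5}$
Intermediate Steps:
$h = - \frac{470}{7}$ ($h = \frac{3}{7} + \frac{\left(-412 + 129\right) - 190}{7} = \frac{3}{7} + \frac{-283 - 190}{7} = \frac{3}{7} + \frac{1}{7} \left(-473\right) = \frac{3}{7} - \frac{473}{7} = - \frac{470}{7} \approx -67.143$)
$\left(938 + h\right)^{2} = \left(938 - \frac{470}{7}\right)^{2} = \left(\frac{6096}{7}\right)^{2} = \frac{37161216}{49}$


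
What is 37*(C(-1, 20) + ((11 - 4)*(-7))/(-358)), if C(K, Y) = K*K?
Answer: 15059/358 ≈ 42.064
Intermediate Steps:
C(K, Y) = K²
37*(C(-1, 20) + ((11 - 4)*(-7))/(-358)) = 37*((-1)² + ((11 - 4)*(-7))/(-358)) = 37*(1 + (7*(-7))*(-1/358)) = 37*(1 - 49*(-1/358)) = 37*(1 + 49/358) = 37*(407/358) = 15059/358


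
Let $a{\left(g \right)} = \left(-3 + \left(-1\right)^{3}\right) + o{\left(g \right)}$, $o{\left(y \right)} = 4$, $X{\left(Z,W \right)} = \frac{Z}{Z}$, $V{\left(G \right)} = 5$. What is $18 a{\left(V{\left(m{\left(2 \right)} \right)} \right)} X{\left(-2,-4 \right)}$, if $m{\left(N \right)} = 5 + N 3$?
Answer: $0$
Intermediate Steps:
$m{\left(N \right)} = 5 + 3 N$
$X{\left(Z,W \right)} = 1$
$a{\left(g \right)} = 0$ ($a{\left(g \right)} = \left(-3 + \left(-1\right)^{3}\right) + 4 = \left(-3 - 1\right) + 4 = -4 + 4 = 0$)
$18 a{\left(V{\left(m{\left(2 \right)} \right)} \right)} X{\left(-2,-4 \right)} = 18 \cdot 0 \cdot 1 = 0 \cdot 1 = 0$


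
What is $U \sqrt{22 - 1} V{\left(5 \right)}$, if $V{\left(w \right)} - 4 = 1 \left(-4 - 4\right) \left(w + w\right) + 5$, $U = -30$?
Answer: $2130 \sqrt{21} \approx 9760.9$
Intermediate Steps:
$V{\left(w \right)} = 9 - 16 w$ ($V{\left(w \right)} = 4 + \left(1 \left(-4 - 4\right) \left(w + w\right) + 5\right) = 4 + \left(1 \left(- 8 \cdot 2 w\right) + 5\right) = 4 + \left(1 \left(- 16 w\right) + 5\right) = 4 - \left(-5 + 16 w\right) = 9 - 16 w$)
$U \sqrt{22 - 1} V{\left(5 \right)} = - 30 \sqrt{22 - 1} \left(9 - 80\right) = - 30 \sqrt{21} \left(9 - 80\right) = - 30 \sqrt{21} \left(-71\right) = 2130 \sqrt{21}$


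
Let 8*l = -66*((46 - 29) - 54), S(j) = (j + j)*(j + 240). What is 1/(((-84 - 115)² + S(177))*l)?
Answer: 4/228594399 ≈ 1.7498e-8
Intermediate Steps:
S(j) = 2*j*(240 + j) (S(j) = (2*j)*(240 + j) = 2*j*(240 + j))
l = 1221/4 (l = (-66*((46 - 29) - 54))/8 = (-66*(17 - 54))/8 = (-66*(-37))/8 = (⅛)*2442 = 1221/4 ≈ 305.25)
1/(((-84 - 115)² + S(177))*l) = 1/(((-84 - 115)² + 2*177*(240 + 177))*(1221/4)) = (4/1221)/((-199)² + 2*177*417) = (4/1221)/(39601 + 147618) = (4/1221)/187219 = (1/187219)*(4/1221) = 4/228594399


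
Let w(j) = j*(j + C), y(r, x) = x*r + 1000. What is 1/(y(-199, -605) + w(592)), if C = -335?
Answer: 1/273539 ≈ 3.6558e-6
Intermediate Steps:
y(r, x) = 1000 + r*x (y(r, x) = r*x + 1000 = 1000 + r*x)
w(j) = j*(-335 + j) (w(j) = j*(j - 335) = j*(-335 + j))
1/(y(-199, -605) + w(592)) = 1/((1000 - 199*(-605)) + 592*(-335 + 592)) = 1/((1000 + 120395) + 592*257) = 1/(121395 + 152144) = 1/273539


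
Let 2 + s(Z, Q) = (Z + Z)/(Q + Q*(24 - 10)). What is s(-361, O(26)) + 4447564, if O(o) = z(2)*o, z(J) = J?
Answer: 1734548819/390 ≈ 4.4476e+6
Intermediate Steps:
O(o) = 2*o
s(Z, Q) = -2 + 2*Z/(15*Q) (s(Z, Q) = -2 + (Z + Z)/(Q + Q*(24 - 10)) = -2 + (2*Z)/(Q + Q*14) = -2 + (2*Z)/(Q + 14*Q) = -2 + (2*Z)/((15*Q)) = -2 + (2*Z)*(1/(15*Q)) = -2 + 2*Z/(15*Q))
s(-361, O(26)) + 4447564 = (-2 + (2/15)*(-361)/(2*26)) + 4447564 = (-2 + (2/15)*(-361)/52) + 4447564 = (-2 + (2/15)*(-361)*(1/52)) + 4447564 = (-2 - 361/390) + 4447564 = -1141/390 + 4447564 = 1734548819/390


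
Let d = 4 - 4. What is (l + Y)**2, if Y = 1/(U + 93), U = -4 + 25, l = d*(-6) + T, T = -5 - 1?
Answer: 466489/12996 ≈ 35.895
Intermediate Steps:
d = 0
T = -6
l = -6 (l = 0*(-6) - 6 = 0 - 6 = -6)
U = 21
Y = 1/114 (Y = 1/(21 + 93) = 1/114 ≈ 0.0087719)
(l + Y)**2 = (-6 + 1/114)**2 = (-683/114)**2 = 466489/12996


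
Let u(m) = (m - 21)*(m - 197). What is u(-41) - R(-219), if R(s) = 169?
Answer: 14587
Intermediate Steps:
u(m) = (-197 + m)*(-21 + m) (u(m) = (-21 + m)*(-197 + m) = (-197 + m)*(-21 + m))
u(-41) - R(-219) = (4137 + (-41)**2 - 218*(-41)) - 1*169 = (4137 + 1681 + 8938) - 169 = 14756 - 169 = 14587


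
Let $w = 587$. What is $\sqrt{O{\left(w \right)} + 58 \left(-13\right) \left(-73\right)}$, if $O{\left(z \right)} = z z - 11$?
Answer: $60 \sqrt{111} \approx 632.14$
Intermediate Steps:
$O{\left(z \right)} = -11 + z^{2}$ ($O{\left(z \right)} = z^{2} - 11 = -11 + z^{2}$)
$\sqrt{O{\left(w \right)} + 58 \left(-13\right) \left(-73\right)} = \sqrt{\left(-11 + 587^{2}\right) + 58 \left(-13\right) \left(-73\right)} = \sqrt{\left(-11 + 344569\right) - -55042} = \sqrt{344558 + 55042} = \sqrt{399600} = 60 \sqrt{111}$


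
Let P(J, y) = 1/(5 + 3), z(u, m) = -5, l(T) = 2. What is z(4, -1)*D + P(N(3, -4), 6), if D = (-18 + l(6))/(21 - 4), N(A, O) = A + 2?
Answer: 657/136 ≈ 4.8309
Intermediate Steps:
N(A, O) = 2 + A
P(J, y) = ⅛ (P(J, y) = 1/8 = ⅛)
D = -16/17 (D = (-18 + 2)/(21 - 4) = -16/17 ≈ -0.94118)
z(4, -1)*D + P(N(3, -4), 6) = -5*(-16/17) + ⅛ = 80/17 + ⅛ = 657/136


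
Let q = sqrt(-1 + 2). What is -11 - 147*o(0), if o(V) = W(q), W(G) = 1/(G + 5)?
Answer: -71/2 ≈ -35.500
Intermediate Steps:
q = 1 (q = sqrt(1) = 1)
W(G) = 1/(5 + G)
o(V) = 1/6 (o(V) = 1/(5 + 1) = 1/6)
-11 - 147*o(0) = -11 - 147*1/6 = -11 - 49/2 = -71/2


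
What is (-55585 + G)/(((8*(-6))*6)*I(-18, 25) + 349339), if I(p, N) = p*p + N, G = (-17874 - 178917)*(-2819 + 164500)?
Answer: -31817421256/248827 ≈ -1.2787e+5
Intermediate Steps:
G = -31817365671 (G = -196791*161681 = -31817365671)
I(p, N) = N + p² (I(p, N) = p² + N = N + p²)
(-55585 + G)/(((8*(-6))*6)*I(-18, 25) + 349339) = (-55585 - 31817365671)/(((8*(-6))*6)*(25 + (-18)²) + 349339) = -31817421256/((-48*6)*(25 + 324) + 349339) = -31817421256/(-288*349 + 349339) = -31817421256/(-100512 + 349339) = -31817421256/248827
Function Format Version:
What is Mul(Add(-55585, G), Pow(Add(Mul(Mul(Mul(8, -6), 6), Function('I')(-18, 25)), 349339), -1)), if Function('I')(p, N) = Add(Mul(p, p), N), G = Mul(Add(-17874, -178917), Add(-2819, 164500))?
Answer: Rational(-31817421256, 248827) ≈ -1.2787e+5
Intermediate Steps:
G = -31817365671 (G = Mul(-196791, 161681) = -31817365671)
Function('I')(p, N) = Add(N, Pow(p, 2)) (Function('I')(p, N) = Add(Pow(p, 2), N) = Add(N, Pow(p, 2)))
Mul(Add(-55585, G), Pow(Add(Mul(Mul(Mul(8, -6), 6), Function('I')(-18, 25)), 349339), -1)) = Mul(Add(-55585, -31817365671), Pow(Add(Mul(Mul(Mul(8, -6), 6), Add(25, Pow(-18, 2))), 349339), -1)) = Mul(-31817421256, Pow(Add(Mul(Mul(-48, 6), Add(25, 324)), 349339), -1)) = Mul(-31817421256, Pow(Add(Mul(-288, 349), 349339), -1)) = Mul(-31817421256, Pow(Add(-100512, 349339), -1)) = Mul(-31817421256, Pow(248827, -1)) = Mul(-31817421256, Rational(1, 248827)) = Rational(-31817421256, 248827)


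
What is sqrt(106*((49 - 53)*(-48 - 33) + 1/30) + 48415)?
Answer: sqrt(18621570)/15 ≈ 287.68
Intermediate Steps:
sqrt(106*((49 - 53)*(-48 - 33) + 1/30) + 48415) = sqrt(106*(-4*(-81) + 1/30) + 48415) = sqrt(106*(324 + 1/30) + 48415) = sqrt(106*(9721/30) + 48415) = sqrt(515213/15 + 48415) = sqrt(1241438/15) = sqrt(18621570)/15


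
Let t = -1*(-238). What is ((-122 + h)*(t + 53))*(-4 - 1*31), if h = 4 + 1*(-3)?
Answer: 1232385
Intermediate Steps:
t = 238
h = 1 (h = 4 - 3 = 1)
((-122 + h)*(t + 53))*(-4 - 1*31) = ((-122 + 1)*(238 + 53))*(-4 - 1*31) = (-121*291)*(-4 - 31) = -35211*(-35) = 1232385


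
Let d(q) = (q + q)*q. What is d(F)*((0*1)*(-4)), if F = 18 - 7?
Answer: 0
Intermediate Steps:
F = 11
d(q) = 2*q² (d(q) = (2*q)*q = 2*q²)
d(F)*((0*1)*(-4)) = (2*11²)*((0*1)*(-4)) = (2*121)*(0*(-4)) = 242*0 = 0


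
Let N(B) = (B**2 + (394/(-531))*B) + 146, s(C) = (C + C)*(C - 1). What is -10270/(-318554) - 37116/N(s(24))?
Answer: 30394292353/17170959081557 ≈ 0.0017701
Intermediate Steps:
s(C) = 2*C*(-1 + C) (s(C) = (2*C)*(-1 + C) = 2*C*(-1 + C))
N(B) = 146 + B**2 - 394*B/531 (N(B) = (B**2 + (394*(-1/531))*B) + 146 = (B**2 - 394*B/531) + 146 = 146 + B**2 - 394*B/531)
-10270/(-318554) - 37116/N(s(24)) = -10270/(-318554) - 37116/(146 + (2*24*(-1 + 24))**2 - 788*24*(-1 + 24)/531) = -10270*(-1/318554) - 37116/(146 + (2*24*23)**2 - 788*24*23/531) = 5135/159277 - 37116/(146 + 1104**2 - 394/531*1104) = 5135/159277 - 37116/(146 + 1218816 - 144992/177) = 5135/159277 - 37116/215611282/177 = 5135/159277 - 37116*177/215611282 = 5135/159277 - 3284766/107805641 = 30394292353/17170959081557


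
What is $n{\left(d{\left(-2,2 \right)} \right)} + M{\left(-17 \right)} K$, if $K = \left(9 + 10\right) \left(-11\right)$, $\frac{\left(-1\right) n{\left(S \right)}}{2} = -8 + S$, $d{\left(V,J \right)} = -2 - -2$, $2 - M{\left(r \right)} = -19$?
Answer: $-4373$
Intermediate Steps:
$M{\left(r \right)} = 21$ ($M{\left(r \right)} = 2 - -19 = 2 + 19 = 21$)
$d{\left(V,J \right)} = 0$ ($d{\left(V,J \right)} = -2 + 2 = 0$)
$n{\left(S \right)} = 16 - 2 S$ ($n{\left(S \right)} = - 2 \left(-8 + S\right) = 16 - 2 S$)
$K = -209$ ($K = 19 \left(-11\right) = -209$)
$n{\left(d{\left(-2,2 \right)} \right)} + M{\left(-17 \right)} K = \left(16 - 0\right) + 21 \left(-209\right) = \left(16 + 0\right) - 4389 = 16 - 4389 = -4373$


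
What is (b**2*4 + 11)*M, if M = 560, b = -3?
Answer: 26320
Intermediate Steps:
(b**2*4 + 11)*M = ((-3)**2*4 + 11)*560 = (9*4 + 11)*560 = (36 + 11)*560 = 47*560 = 26320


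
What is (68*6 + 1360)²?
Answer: 3125824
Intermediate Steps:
(68*6 + 1360)² = (408 + 1360)² = 1768² = 3125824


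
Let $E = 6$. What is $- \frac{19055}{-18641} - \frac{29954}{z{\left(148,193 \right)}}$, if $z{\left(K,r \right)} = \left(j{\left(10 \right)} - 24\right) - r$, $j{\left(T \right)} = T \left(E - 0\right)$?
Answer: $\frac{561364149}{2926637} \approx 191.81$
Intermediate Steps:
$j{\left(T \right)} = 6 T$ ($j{\left(T \right)} = T \left(6 - 0\right) = T \left(6 + 0\right) = T 6 = 6 T$)
$z{\left(K,r \right)} = 36 - r$ ($z{\left(K,r \right)} = \left(6 \cdot 10 - 24\right) - r = \left(60 - 24\right) - r = 36 - r$)
$- \frac{19055}{-18641} - \frac{29954}{z{\left(148,193 \right)}} = - \frac{19055}{-18641} - \frac{29954}{36 - 193} = \left(-19055\right) \left(- \frac{1}{18641}\right) - \frac{29954}{36 - 193} = \frac{19055}{18641} - \frac{29954}{-157} = \frac{19055}{18641} - - \frac{29954}{157} = \frac{19055}{18641} + \frac{29954}{157} = \frac{561364149}{2926637}$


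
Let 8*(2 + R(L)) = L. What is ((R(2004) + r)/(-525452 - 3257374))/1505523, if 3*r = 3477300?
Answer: -257633/1265584788444 ≈ -2.0357e-7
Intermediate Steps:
r = 1159100 (r = (⅓)*3477300 = 1159100)
R(L) = -2 + L/8
((R(2004) + r)/(-525452 - 3257374))/1505523 = (((-2 + (⅛)*2004) + 1159100)/(-525452 - 3257374))/1505523 = (((-2 + 501/2) + 1159100)/(-3782826))*(1/1505523) = ((497/2 + 1159100)*(-1/3782826))*(1/1505523) = ((2318697/2)*(-1/3782826))*(1/1505523) = -257633/840628*1/1505523 = -257633/1265584788444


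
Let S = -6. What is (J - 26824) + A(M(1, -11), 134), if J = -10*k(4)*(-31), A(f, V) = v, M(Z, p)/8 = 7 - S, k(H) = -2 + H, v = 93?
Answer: -26111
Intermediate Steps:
M(Z, p) = 104 (M(Z, p) = 8*(7 - 1*(-6)) = 8*(7 + 6) = 8*13 = 104)
A(f, V) = 93
J = 620 (J = -10*(-2 + 4)*(-31) = -10*2*(-31) = -20*(-31) = 620)
(J - 26824) + A(M(1, -11), 134) = (620 - 26824) + 93 = -26204 + 93 = -26111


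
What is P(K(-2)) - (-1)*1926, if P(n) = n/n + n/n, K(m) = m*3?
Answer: 1928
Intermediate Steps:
K(m) = 3*m
P(n) = 2 (P(n) = 1 + 1 = 2)
P(K(-2)) - (-1)*1926 = 2 - (-1)*1926 = 2 - 1*(-1926) = 2 + 1926 = 1928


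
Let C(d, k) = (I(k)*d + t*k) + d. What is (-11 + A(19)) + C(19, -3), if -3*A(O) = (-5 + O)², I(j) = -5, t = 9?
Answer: -538/3 ≈ -179.33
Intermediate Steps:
A(O) = -(-5 + O)²/3
C(d, k) = -4*d + 9*k (C(d, k) = (-5*d + 9*k) + d = -4*d + 9*k)
(-11 + A(19)) + C(19, -3) = (-11 - (-5 + 19)²/3) + (-4*19 + 9*(-3)) = (-11 - ⅓*14²) + (-76 - 27) = (-11 - ⅓*196) - 103 = (-11 - 196/3) - 103 = -229/3 - 103 = -538/3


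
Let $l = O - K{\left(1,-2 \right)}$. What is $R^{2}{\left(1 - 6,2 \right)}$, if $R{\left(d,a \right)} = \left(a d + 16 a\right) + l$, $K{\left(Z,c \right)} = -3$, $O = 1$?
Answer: $676$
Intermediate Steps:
$l = 4$ ($l = 1 - -3 = 1 + 3 = 4$)
$R{\left(d,a \right)} = 4 + 16 a + a d$ ($R{\left(d,a \right)} = \left(a d + 16 a\right) + 4 = \left(16 a + a d\right) + 4 = 4 + 16 a + a d$)
$R^{2}{\left(1 - 6,2 \right)} = \left(4 + 16 \cdot 2 + 2 \left(1 - 6\right)\right)^{2} = \left(4 + 32 + 2 \left(1 - 6\right)\right)^{2} = \left(4 + 32 + 2 \left(-5\right)\right)^{2} = \left(4 + 32 - 10\right)^{2} = 26^{2} = 676$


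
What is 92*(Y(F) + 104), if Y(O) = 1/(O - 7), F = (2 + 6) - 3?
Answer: 9522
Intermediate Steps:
F = 5 (F = 8 - 3 = 5)
Y(O) = 1/(-7 + O)
92*(Y(F) + 104) = 92*(1/(-7 + 5) + 104) = 92*(1/(-2) + 104) = 92*(-½ + 104) = 92*(207/2) = 9522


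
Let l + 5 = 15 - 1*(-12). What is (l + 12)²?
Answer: 1156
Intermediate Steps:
l = 22 (l = -5 + (15 - 1*(-12)) = -5 + (15 + 12) = -5 + 27 = 22)
(l + 12)² = (22 + 12)² = 34² = 1156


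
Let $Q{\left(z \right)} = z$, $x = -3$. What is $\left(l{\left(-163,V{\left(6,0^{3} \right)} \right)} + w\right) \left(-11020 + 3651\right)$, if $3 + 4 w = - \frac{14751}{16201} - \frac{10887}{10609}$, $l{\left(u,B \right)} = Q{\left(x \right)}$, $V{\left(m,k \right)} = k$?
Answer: $\frac{21451304766189}{687505636} \approx 31202.0$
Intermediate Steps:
$l{\left(u,B \right)} = -3$
$w = - \frac{848502873}{687505636}$ ($w = - \frac{3}{4} + \frac{- \frac{14751}{16201} - \frac{10887}{10609}}{4} = - \frac{3}{4} + \frac{1}{4} \left(- \frac{332873646}{171876409}\right) = - \frac{3}{4} - \frac{166436823}{343752818} = - \frac{848502873}{687505636} \approx -1.2342$)
$\left(l{\left(-163,V{\left(6,0^{3} \right)} \right)} + w\right) \left(-11020 + 3651\right) = \left(-3 - \frac{848502873}{687505636}\right) \left(-11020 + 3651\right) = \left(- \frac{2911019781}{687505636}\right) \left(-7369\right) = \frac{21451304766189}{687505636}$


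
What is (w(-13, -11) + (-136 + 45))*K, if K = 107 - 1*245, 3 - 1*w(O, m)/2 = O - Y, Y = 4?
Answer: 7038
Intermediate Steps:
w(O, m) = 14 - 2*O (w(O, m) = 6 - 2*(O - 1*4) = 6 - 2*(O - 4) = 6 - 2*(-4 + O) = 6 + (8 - 2*O) = 14 - 2*O)
K = -138 (K = 107 - 245 = -138)
(w(-13, -11) + (-136 + 45))*K = ((14 - 2*(-13)) + (-136 + 45))*(-138) = ((14 + 26) - 91)*(-138) = (40 - 91)*(-138) = -51*(-138) = 7038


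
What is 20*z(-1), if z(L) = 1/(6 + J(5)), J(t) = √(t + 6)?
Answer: 24/5 - 4*√11/5 ≈ 2.1467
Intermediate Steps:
J(t) = √(6 + t)
z(L) = 1/(6 + √11) (z(L) = 1/(6 + √(6 + 5)) = 1/(6 + √11))
20*z(-1) = 20*(6/25 - √11/25) = 24/5 - 4*√11/5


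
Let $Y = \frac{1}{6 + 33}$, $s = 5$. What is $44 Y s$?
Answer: $\frac{220}{39} \approx 5.641$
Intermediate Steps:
$Y = \frac{1}{39} \approx 0.025641$
$44 Y s = 44 \cdot \frac{1}{39} \cdot 5 = \frac{44}{39} \cdot 5 = \frac{220}{39}$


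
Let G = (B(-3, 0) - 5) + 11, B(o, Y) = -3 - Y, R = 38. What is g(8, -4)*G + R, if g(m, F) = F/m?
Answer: 73/2 ≈ 36.500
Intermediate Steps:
G = 3 (G = ((-3 - 1*0) - 5) + 11 = ((-3 + 0) - 5) + 11 = (-3 - 5) + 11 = -8 + 11 = 3)
g(8, -4)*G + R = -4/8*3 + 38 = -4*⅛*3 + 38 = -½*3 + 38 = -3/2 + 38 = 73/2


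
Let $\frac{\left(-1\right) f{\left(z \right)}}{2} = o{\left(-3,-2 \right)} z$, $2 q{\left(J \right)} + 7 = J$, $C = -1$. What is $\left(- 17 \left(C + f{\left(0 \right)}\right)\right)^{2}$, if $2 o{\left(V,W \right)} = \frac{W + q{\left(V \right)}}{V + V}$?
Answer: $289$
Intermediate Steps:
$q{\left(J \right)} = - \frac{7}{2} + \frac{J}{2}$
$o{\left(V,W \right)} = \frac{- \frac{7}{2} + W + \frac{V}{2}}{4 V}$ ($o{\left(V,W \right)} = \frac{\left(W + \left(- \frac{7}{2} + \frac{V}{2}\right)\right) \frac{1}{V + V}}{2} = \frac{\left(- \frac{7}{2} + W + \frac{V}{2}\right) \frac{1}{2 V}}{2} = \frac{\frac{1}{2} \frac{1}{V} \left(- \frac{7}{2} + W + \frac{V}{2}\right)}{2} = \frac{- \frac{7}{2} + W + \frac{V}{2}}{4 V}$)
$f{\left(z \right)} = - \frac{7 z}{6}$ ($f{\left(z \right)} = - 2 \frac{-7 - 3 + 2 \left(-2\right)}{8 \left(-3\right)} z = - 2 \cdot \frac{1}{8} \left(- \frac{1}{3}\right) \left(-7 - 3 - 4\right) z = - 2 \cdot \frac{1}{8} \left(- \frac{1}{3}\right) \left(-14\right) z = - 2 \frac{7 z}{12} = - \frac{7 z}{6}$)
$\left(- 17 \left(C + f{\left(0 \right)}\right)\right)^{2} = \left(- 17 \left(-1 - 0\right)\right)^{2} = \left(- 17 \left(-1 + 0\right)\right)^{2} = \left(\left(-17\right) \left(-1\right)\right)^{2} = 17^{2} = 289$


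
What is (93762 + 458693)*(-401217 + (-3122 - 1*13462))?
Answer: -230816251455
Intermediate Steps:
(93762 + 458693)*(-401217 + (-3122 - 1*13462)) = 552455*(-401217 + (-3122 - 13462)) = 552455*(-401217 - 16584) = 552455*(-417801) = -230816251455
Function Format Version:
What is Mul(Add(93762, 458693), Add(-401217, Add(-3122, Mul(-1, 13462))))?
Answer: -230816251455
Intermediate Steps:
Mul(Add(93762, 458693), Add(-401217, Add(-3122, Mul(-1, 13462)))) = Mul(552455, Add(-401217, Add(-3122, -13462))) = Mul(552455, Add(-401217, -16584)) = Mul(552455, -417801) = -230816251455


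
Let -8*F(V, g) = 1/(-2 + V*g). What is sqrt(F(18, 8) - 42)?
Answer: I*sqrt(3387623)/284 ≈ 6.4808*I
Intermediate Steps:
F(V, g) = -1/(8*(-2 + V*g))
sqrt(F(18, 8) - 42) = sqrt(-1/(-16 + 8*18*8) - 42) = sqrt(-1/(-16 + 1152) - 42) = sqrt(-1/1136 - 42) = sqrt(-47713/1136) = I*sqrt(3387623)/284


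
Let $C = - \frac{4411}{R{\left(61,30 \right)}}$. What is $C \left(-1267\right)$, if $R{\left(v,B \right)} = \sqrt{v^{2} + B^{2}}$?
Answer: $\frac{5588737 \sqrt{4621}}{4621} \approx 82214.0$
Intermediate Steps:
$R{\left(v,B \right)} = \sqrt{B^{2} + v^{2}}$
$C = - \frac{4411 \sqrt{4621}}{4621}$ ($C = - \frac{4411}{\sqrt{30^{2} + 61^{2}}} = - \frac{4411}{\sqrt{900 + 3721}} = - \frac{4411}{\sqrt{4621}} = - 4411 \frac{\sqrt{4621}}{4621} = - \frac{4411 \sqrt{4621}}{4621} \approx -64.889$)
$C \left(-1267\right) = - \frac{4411 \sqrt{4621}}{4621} \left(-1267\right) = \frac{5588737 \sqrt{4621}}{4621}$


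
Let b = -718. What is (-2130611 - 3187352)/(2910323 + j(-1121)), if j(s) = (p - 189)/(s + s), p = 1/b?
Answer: -8560622847028/4684910046891 ≈ -1.8273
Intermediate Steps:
p = -1/718 (p = 1/(-718) = -1/718 ≈ -0.0013928)
j(s) = -135703/(1436*s) (j(s) = (-1/718 - 189)/(s + s) = -135703*1/(2*s)/718 = -135703/(1436*s))
(-2130611 - 3187352)/(2910323 + j(-1121)) = (-2130611 - 3187352)/(2910323 - 135703/1436/(-1121)) = -5317963/(2910323 - 135703/1436*(-1/1121)) = -5317963/(2910323 + 135703/1609756) = -5317963/4684910046891/1609756 = -5317963*1609756/4684910046891 = -8560622847028/4684910046891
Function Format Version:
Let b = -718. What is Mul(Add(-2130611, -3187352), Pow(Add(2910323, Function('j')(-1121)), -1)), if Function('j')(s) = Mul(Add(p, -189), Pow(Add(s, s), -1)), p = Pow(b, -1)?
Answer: Rational(-8560622847028, 4684910046891) ≈ -1.8273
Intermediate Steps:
p = Rational(-1, 718) (p = Pow(-718, -1) = Rational(-1, 718) ≈ -0.0013928)
Function('j')(s) = Mul(Rational(-135703, 1436), Pow(s, -1)) (Function('j')(s) = Mul(Add(Rational(-1, 718), -189), Pow(Add(s, s), -1)) = Mul(Rational(-135703, 718), Pow(Mul(2, s), -1)) = Mul(Rational(-135703, 718), Mul(Rational(1, 2), Pow(s, -1))) = Mul(Rational(-135703, 1436), Pow(s, -1)))
Mul(Add(-2130611, -3187352), Pow(Add(2910323, Function('j')(-1121)), -1)) = Mul(Add(-2130611, -3187352), Pow(Add(2910323, Mul(Rational(-135703, 1436), Pow(-1121, -1))), -1)) = Mul(-5317963, Pow(Add(2910323, Mul(Rational(-135703, 1436), Rational(-1, 1121))), -1)) = Mul(-5317963, Pow(Add(2910323, Rational(135703, 1609756)), -1)) = Mul(-5317963, Pow(Rational(4684910046891, 1609756), -1)) = Mul(-5317963, Rational(1609756, 4684910046891)) = Rational(-8560622847028, 4684910046891)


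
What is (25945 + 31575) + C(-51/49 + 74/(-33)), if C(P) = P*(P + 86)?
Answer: 149686816603/2614689 ≈ 57248.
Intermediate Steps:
C(P) = P*(86 + P)
(25945 + 31575) + C(-51/49 + 74/(-33)) = (25945 + 31575) + (-51/49 + 74/(-33))*(86 + (-51/49 + 74/(-33))) = 57520 + (-51*1/49 + 74*(-1/33))*(86 + (-51*1/49 + 74*(-1/33))) = 57520 + (-51/49 - 74/33)*(86 + (-51/49 - 74/33)) = 57520 - 5309*(86 - 5309/1617)/1617 = 57520 - 5309/1617*133753/1617 = 57520 - 710094677/2614689 = 149686816603/2614689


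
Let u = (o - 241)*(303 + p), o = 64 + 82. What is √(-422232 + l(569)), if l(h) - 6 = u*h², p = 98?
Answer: I*√12334097521 ≈ 1.1106e+5*I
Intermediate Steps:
o = 146
u = -38095 (u = (146 - 241)*(303 + 98) = -95*401 = -38095)
l(h) = 6 - 38095*h²
√(-422232 + l(569)) = √(-422232 + (6 - 38095*569²)) = √(-422232 + (6 - 38095*323761)) = √(-422232 + (6 - 12333675295)) = √(-422232 - 12333675289) = √(-12334097521) = I*√12334097521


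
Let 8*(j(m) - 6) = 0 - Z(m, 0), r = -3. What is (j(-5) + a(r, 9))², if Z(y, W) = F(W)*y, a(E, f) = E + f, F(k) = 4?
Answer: 841/4 ≈ 210.25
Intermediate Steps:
Z(y, W) = 4*y
j(m) = 6 - m/2 (j(m) = 6 + (0 - 4*m)/8 = 6 + (-4*m)/8 = 6 - m/2)
(j(-5) + a(r, 9))² = ((6 - ½*(-5)) + (-3 + 9))² = ((6 + 5/2) + 6)² = (17/2 + 6)² = (29/2)² = 841/4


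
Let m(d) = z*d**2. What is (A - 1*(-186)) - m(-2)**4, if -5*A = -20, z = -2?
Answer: -3906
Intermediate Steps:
A = 4 (A = -1/5*(-20) = 4)
m(d) = -2*d**2
(A - 1*(-186)) - m(-2)**4 = (4 - 1*(-186)) - (-2*(-2)**2)**4 = (4 + 186) - (-2*4)**4 = 190 - 1*(-8)**4 = 190 - 1*4096 = 190 - 4096 = -3906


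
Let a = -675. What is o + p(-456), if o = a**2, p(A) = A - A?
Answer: 455625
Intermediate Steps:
p(A) = 0
o = 455625 (o = (-675)**2 = 455625)
o + p(-456) = 455625 + 0 = 455625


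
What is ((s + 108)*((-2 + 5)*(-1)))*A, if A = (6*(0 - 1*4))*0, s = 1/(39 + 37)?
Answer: 0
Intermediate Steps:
s = 1/76 ≈ 0.013158
A = 0 (A = (6*(0 - 4))*0 = (6*(-4))*0 = -24*0 = 0)
((s + 108)*((-2 + 5)*(-1)))*A = ((1/76 + 108)*((-2 + 5)*(-1)))*0 = (8209*(3*(-1))/76)*0 = ((8209/76)*(-3))*0 = -24627/76*0 = 0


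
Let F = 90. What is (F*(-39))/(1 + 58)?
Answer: -3510/59 ≈ -59.492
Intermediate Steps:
(F*(-39))/(1 + 58) = (90*(-39))/(1 + 58) = -3510/59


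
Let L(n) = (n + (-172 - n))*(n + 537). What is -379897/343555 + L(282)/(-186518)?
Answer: -11230861453/32039595745 ≈ -0.35053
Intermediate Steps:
L(n) = -92364 - 172*n (L(n) = -172*(537 + n) = -92364 - 172*n)
-379897/343555 + L(282)/(-186518) = -379897/343555 + (-92364 - 172*282)/(-186518) = -379897*1/343555 + (-92364 - 48504)*(-1/186518) = -379897/343555 - 140868*(-1/186518) = -379897/343555 + 70434/93259 = -11230861453/32039595745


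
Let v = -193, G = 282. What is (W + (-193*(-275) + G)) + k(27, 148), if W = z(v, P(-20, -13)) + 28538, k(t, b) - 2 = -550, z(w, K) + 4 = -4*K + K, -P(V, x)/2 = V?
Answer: 81223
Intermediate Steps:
P(V, x) = -2*V
z(w, K) = -4 - 3*K (z(w, K) = -4 + (-4*K + K) = -4 - 3*K)
k(t, b) = -548 (k(t, b) = 2 - 550 = -548)
W = 28414 (W = (-4 - (-6)*(-20)) + 28538 = (-4 - 3*40) + 28538 = (-4 - 120) + 28538 = -124 + 28538 = 28414)
(W + (-193*(-275) + G)) + k(27, 148) = (28414 + (-193*(-275) + 282)) - 548 = (28414 + (53075 + 282)) - 548 = (28414 + 53357) - 548 = 81771 - 548 = 81223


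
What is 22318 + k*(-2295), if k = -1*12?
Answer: 49858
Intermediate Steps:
k = -12
22318 + k*(-2295) = 22318 - 12*(-2295) = 22318 + 27540 = 49858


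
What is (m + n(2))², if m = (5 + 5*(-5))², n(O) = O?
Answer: 161604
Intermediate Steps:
m = 400 (m = (5 - 25)² = (-20)² = 400)
(m + n(2))² = (400 + 2)² = 402² = 161604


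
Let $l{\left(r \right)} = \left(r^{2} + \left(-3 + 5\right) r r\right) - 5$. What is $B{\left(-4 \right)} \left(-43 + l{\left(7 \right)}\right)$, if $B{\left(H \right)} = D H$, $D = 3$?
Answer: $-1188$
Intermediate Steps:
$B{\left(H \right)} = 3 H$
$l{\left(r \right)} = -5 + 3 r^{2}$ ($l{\left(r \right)} = \left(r^{2} + 2 r r\right) - 5 = \left(r^{2} + 2 r^{2}\right) - 5 = 3 r^{2} - 5 = -5 + 3 r^{2}$)
$B{\left(-4 \right)} \left(-43 + l{\left(7 \right)}\right) = 3 \left(-4\right) \left(-43 - \left(5 - 3 \cdot 7^{2}\right)\right) = - 12 \left(-43 + \left(-5 + 3 \cdot 49\right)\right) = - 12 \left(-43 + \left(-5 + 147\right)\right) = - 12 \left(-43 + 142\right) = \left(-12\right) 99 = -1188$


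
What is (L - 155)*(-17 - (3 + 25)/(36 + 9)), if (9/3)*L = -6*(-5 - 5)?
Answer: 2379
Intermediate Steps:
L = 20 (L = (-6*(-5 - 5))/3 = (-6*(-10))/3 = (⅓)*60 = 20)
(L - 155)*(-17 - (3 + 25)/(36 + 9)) = (20 - 155)*(-17 - (3 + 25)/(36 + 9)) = -135*(-17 - 28/45) = -135*(-793/45) = 2379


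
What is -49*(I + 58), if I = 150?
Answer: -10192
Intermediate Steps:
-49*(I + 58) = -49*(150 + 58) = -49*208 = -10192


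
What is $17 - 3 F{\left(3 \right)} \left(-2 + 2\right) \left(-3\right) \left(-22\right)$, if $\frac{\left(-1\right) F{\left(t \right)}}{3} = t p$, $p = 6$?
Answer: $0$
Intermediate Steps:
$F{\left(t \right)} = - 18 t$ ($F{\left(t \right)} = - 3 t 6 = - 3 \cdot 6 t = - 18 t$)
$17 - 3 F{\left(3 \right)} \left(-2 + 2\right) \left(-3\right) \left(-22\right) = 17 - 3 \left(\left(-18\right) 3\right) \left(-2 + 2\right) \left(-3\right) \left(-22\right) = 17 \left(-3\right) \left(-54\right) 0 \left(-3\right) \left(-22\right) = 17 \cdot 162 \cdot 0 \left(-22\right) = 17 \cdot 0 \left(-22\right) = 0 \left(-22\right) = 0$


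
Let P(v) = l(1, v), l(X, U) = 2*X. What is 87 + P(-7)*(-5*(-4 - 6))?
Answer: 187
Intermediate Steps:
P(v) = 2 (P(v) = 2*1 = 2)
87 + P(-7)*(-5*(-4 - 6)) = 87 + 2*(-5*(-4 - 6)) = 87 + 2*(-5*(-10)) = 87 + 2*50 = 87 + 100 = 187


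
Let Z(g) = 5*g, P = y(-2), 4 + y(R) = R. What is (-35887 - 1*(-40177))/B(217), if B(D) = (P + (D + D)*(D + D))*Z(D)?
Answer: 429/20435975 ≈ 2.0992e-5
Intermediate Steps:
y(R) = -4 + R
P = -6 (P = -4 - 2 = -6)
B(D) = 5*D*(-6 + 4*D²) (B(D) = (-6 + (D + D)*(D + D))*(5*D) = (-6 + (2*D)*(2*D))*(5*D) = (-6 + 4*D²)*(5*D) = 5*D*(-6 + 4*D²))
(-35887 - 1*(-40177))/B(217) = (-35887 - 1*(-40177))/(-30*217 + 20*217³) = (-35887 + 40177)/(-6510 + 20*10218313) = 4290/(-6510 + 204366260) = 4290/204359750 = 4290*(1/204359750) = 429/20435975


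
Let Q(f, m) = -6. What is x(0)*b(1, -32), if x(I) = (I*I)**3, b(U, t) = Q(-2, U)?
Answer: 0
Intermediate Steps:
b(U, t) = -6
x(I) = I**6 (x(I) = (I**2)**3 = I**6)
x(0)*b(1, -32) = 0**6*(-6) = 0*(-6) = 0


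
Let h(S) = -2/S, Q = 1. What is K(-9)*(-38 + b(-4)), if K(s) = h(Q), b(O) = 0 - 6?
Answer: 88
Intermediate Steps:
b(O) = -6
K(s) = -2 (K(s) = -2/1 = -2*1 = -2)
K(-9)*(-38 + b(-4)) = -2*(-38 - 6) = -2*(-44) = 88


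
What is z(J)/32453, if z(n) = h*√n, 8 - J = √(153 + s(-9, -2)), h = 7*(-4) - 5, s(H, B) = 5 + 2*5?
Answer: -33*√(8 - 2*√42)/32453 ≈ -0.002265*I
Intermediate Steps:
s(H, B) = 15 (s(H, B) = 5 + 10 = 15)
h = -33 (h = -28 - 5 = -33)
J = 8 - 2*√42 (J = 8 - √(153 + 15) = 8 - √168 = 8 - 2*√42 ≈ -4.9615)
z(n) = -33*√n
z(J)/32453 = -33*√(8 - 2*√42)/32453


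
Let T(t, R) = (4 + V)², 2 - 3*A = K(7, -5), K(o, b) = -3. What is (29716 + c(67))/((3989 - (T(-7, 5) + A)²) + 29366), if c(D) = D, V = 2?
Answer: 268047/287426 ≈ 0.93258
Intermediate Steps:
A = 5/3 (A = ⅔ - ⅓*(-3) = ⅔ + 1 = 5/3 ≈ 1.6667)
T(t, R) = 36 (T(t, R) = (4 + 2)² = 6² = 36)
(29716 + c(67))/((3989 - (T(-7, 5) + A)²) + 29366) = (29716 + 67)/((3989 - (36 + 5/3)²) + 29366) = 29783/((3989 - (113/3)²) + 29366) = 29783/((3989 - 1*12769/9) + 29366) = 29783/((3989 - 12769/9) + 29366) = 29783/(23132/9 + 29366) = 29783/(287426/9) = 29783*(9/287426) = 268047/287426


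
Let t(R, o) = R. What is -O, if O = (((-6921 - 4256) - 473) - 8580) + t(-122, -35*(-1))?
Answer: 20352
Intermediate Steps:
O = -20352 (O = (((-6921 - 4256) - 473) - 8580) - 122 = ((-11177 - 473) - 8580) - 122 = (-11650 - 8580) - 122 = -20230 - 122 = -20352)
-O = -1*(-20352) = 20352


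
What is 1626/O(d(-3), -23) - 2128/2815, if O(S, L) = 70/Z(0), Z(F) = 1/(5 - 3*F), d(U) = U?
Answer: 383239/98525 ≈ 3.8898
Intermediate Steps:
O(S, L) = 350 (O(S, L) = 70/((-1/(-5 + 3*0))) = 70/((-1/(-5 + 0))) = 70/((-1/(-5))) = 70/((-1*(-⅕))) = 70/(⅕) = 70*5 = 350)
1626/O(d(-3), -23) - 2128/2815 = 1626/350 - 2128/2815 = 1626*(1/350) - 2128*1/2815 = 813/175 - 2128/2815 = 383239/98525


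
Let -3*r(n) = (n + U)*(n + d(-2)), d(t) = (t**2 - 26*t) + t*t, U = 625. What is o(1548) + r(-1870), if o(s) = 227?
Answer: -750923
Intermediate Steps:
d(t) = -26*t + 2*t**2 (d(t) = (t**2 - 26*t) + t**2 = -26*t + 2*t**2)
r(n) = -(60 + n)*(625 + n)/3 (r(n) = -(n + 625)*(n + 2*(-2)*(-13 - 2))/3 = -(625 + n)*(n + 2*(-2)*(-15))/3 = -(625 + n)*(n + 60)/3 = -(625 + n)*(60 + n)/3 = -(60 + n)*(625 + n)/3)
o(1548) + r(-1870) = 227 + (-12500 - 685/3*(-1870) - 1/3*(-1870)**2) = 227 + (-12500 + 1280950/3 - 1/3*3496900) = 227 + (-12500 + 1280950/3 - 3496900/3) = 227 - 751150 = -750923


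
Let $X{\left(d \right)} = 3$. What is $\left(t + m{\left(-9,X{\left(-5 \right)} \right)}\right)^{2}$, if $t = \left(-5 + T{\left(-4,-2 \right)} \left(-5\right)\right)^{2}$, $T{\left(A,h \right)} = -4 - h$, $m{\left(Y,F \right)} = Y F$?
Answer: $4$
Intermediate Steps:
$m{\left(Y,F \right)} = F Y$
$t = 25$ ($t = \left(-5 + \left(-4 - -2\right) \left(-5\right)\right)^{2} = \left(-5 + \left(-4 + 2\right) \left(-5\right)\right)^{2} = \left(-5 - -10\right)^{2} = \left(-5 + 10\right)^{2} = 5^{2} = 25$)
$\left(t + m{\left(-9,X{\left(-5 \right)} \right)}\right)^{2} = \left(25 + 3 \left(-9\right)\right)^{2} = \left(25 - 27\right)^{2} = \left(-2\right)^{2} = 4$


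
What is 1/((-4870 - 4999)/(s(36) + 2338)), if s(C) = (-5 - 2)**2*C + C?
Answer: -4138/9869 ≈ -0.41929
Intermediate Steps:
s(C) = 50*C (s(C) = (-7)**2*C + C = 49*C + C = 50*C)
1/((-4870 - 4999)/(s(36) + 2338)) = 1/((-4870 - 4999)/(50*36 + 2338)) = 1/(-9869/(1800 + 2338)) = 1/(-9869/4138) = -4138/9869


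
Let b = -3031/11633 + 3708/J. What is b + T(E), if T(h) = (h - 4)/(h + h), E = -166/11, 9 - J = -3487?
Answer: 604480028/421940543 ≈ 1.4326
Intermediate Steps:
J = 3496 (J = 9 - 1*(-3487) = 9 + 3487 = 3496)
E = -166/11 (E = -166*1/11 = -166/11 ≈ -15.091)
T(h) = (-4 + h)/(2*h) (T(h) = (-4 + h)/((2*h)) = (-4 + h)*(1/(2*h)) = (-4 + h)/(2*h))
b = 8134697/10167242 (b = -3031/11633 + 3708/3496 = -3031*1/11633 + 3708*(1/3496) = -3031/11633 + 927/874 = 8134697/10167242 ≈ 0.80009)
b + T(E) = 8134697/10167242 + (-4 - 166/11)/(2*(-166/11)) = 8134697/10167242 + (½)*(-11/166)*(-210/11) = 8134697/10167242 + 105/166 = 604480028/421940543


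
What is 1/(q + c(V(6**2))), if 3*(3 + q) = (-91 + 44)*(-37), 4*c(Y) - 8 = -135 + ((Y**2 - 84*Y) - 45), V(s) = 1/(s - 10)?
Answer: 8112/4322555 ≈ 0.0018767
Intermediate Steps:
V(s) = 1/(-10 + s)
c(Y) = -43 - 21*Y + Y**2/4 (c(Y) = 2 + (-135 + ((Y**2 - 84*Y) - 45))/4 = 2 + (-135 + (-45 + Y**2 - 84*Y))/4 = 2 + (-180 + Y**2 - 84*Y)/4 = 2 + (-45 - 21*Y + Y**2/4) = -43 - 21*Y + Y**2/4)
q = 1730/3 (q = -3 + ((-91 + 44)*(-37))/3 = -3 + (-47*(-37))/3 = -3 + (1/3)*1739 = -3 + 1739/3 = 1730/3 ≈ 576.67)
1/(q + c(V(6**2))) = 1/(1730/3 + (-43 - 21/(-10 + 6**2) + (1/(-10 + 6**2))**2/4)) = 1/(1730/3 + (-43 - 21/(-10 + 36) + (1/(-10 + 36))**2/4)) = 1/(1730/3 + (-43 - 21/26 + (1/26)**2/4)) = 1/(1730/3 + (-43 - 21*1/26 + (1/26)**2/4)) = 1/(1730/3 + (-43 - 21/26 + (1/4)*(1/676))) = 1/(1730/3 + (-43 - 21/26 + 1/2704)) = 1/(1730/3 - 118455/2704) = 1/(4322555/8112) = 8112/4322555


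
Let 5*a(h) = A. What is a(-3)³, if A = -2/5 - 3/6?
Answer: -729/125000 ≈ -0.0058320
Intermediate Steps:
A = -9/10 (A = -2*⅕ - 3*⅙ = -⅖ - ½ = -9/10 ≈ -0.90000)
a(h) = -9/50 (a(h) = (⅕)*(-9/10) = -9/50)
a(-3)³ = (-9/50)³ = -729/125000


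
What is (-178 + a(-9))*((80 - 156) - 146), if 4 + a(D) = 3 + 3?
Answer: 39072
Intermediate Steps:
a(D) = 2 (a(D) = -4 + (3 + 3) = -4 + 6 = 2)
(-178 + a(-9))*((80 - 156) - 146) = (-178 + 2)*((80 - 156) - 146) = -176*(-76 - 146) = -176*(-222) = 39072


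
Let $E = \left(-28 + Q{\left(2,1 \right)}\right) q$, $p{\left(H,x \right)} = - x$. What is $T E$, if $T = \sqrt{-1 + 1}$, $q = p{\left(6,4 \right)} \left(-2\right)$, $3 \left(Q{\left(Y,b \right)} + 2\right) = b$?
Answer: $0$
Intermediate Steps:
$Q{\left(Y,b \right)} = -2 + \frac{b}{3}$
$q = 8$ ($q = \left(-1\right) 4 \left(-2\right) = \left(-4\right) \left(-2\right) = 8$)
$E = - \frac{712}{3}$ ($E = \left(-28 + \left(-2 + \frac{1}{3} \cdot 1\right)\right) 8 = \left(-28 + \left(-2 + \frac{1}{3}\right)\right) 8 = \left(-28 - \frac{5}{3}\right) 8 = \left(- \frac{89}{3}\right) 8 = - \frac{712}{3} \approx -237.33$)
$T = 0$ ($T = \sqrt{0} = 0$)
$T E = 0 \left(- \frac{712}{3}\right) = 0$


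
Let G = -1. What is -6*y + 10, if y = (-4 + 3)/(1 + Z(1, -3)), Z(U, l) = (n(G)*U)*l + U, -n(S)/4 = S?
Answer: 47/5 ≈ 9.4000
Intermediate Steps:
n(S) = -4*S
Z(U, l) = U + 4*U*l (Z(U, l) = ((-4*(-1))*U)*l + U = (4*U)*l + U = 4*U*l + U = U + 4*U*l)
y = 1/10 (y = (-4 + 3)/(1 + 1*(1 + 4*(-3))) = -1/(1 + 1*(1 - 12)) = -1/(1 + 1*(-11)) = -1/(1 - 11) = -1/(-10) = -1*(-1/10) = 1/10 ≈ 0.10000)
-6*y + 10 = -6*1/10 + 10 = -3/5 + 10 = 47/5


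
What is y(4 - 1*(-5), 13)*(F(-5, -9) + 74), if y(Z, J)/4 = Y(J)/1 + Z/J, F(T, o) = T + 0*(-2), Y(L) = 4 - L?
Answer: -29808/13 ≈ -2292.9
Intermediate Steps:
F(T, o) = T (F(T, o) = T + 0 = T)
y(Z, J) = 16 - 4*J + 4*Z/J (y(Z, J) = 4*((4 - J)/1 + Z/J) = 4*((4 - J)*1 + Z/J) = 4*((4 - J) + Z/J) = 4*(4 - J + Z/J) = 16 - 4*J + 4*Z/J)
y(4 - 1*(-5), 13)*(F(-5, -9) + 74) = (16 - 4*13 + 4*(4 - 1*(-5))/13)*(-5 + 74) = (16 - 52 + 4*(4 + 5)*(1/13))*69 = (16 - 52 + 4*9*(1/13))*69 = (16 - 52 + 36/13)*69 = -432/13*69 = -29808/13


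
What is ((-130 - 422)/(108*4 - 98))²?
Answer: 76176/27889 ≈ 2.7314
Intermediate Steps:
((-130 - 422)/(108*4 - 98))² = (-552/(432 - 98))² = (-552/334)² = (-552*1/334)² = (-276/167)² = 76176/27889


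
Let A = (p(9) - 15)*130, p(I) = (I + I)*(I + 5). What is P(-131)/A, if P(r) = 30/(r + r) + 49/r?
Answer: -32/2018055 ≈ -1.5857e-5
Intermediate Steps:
p(I) = 2*I*(5 + I) (p(I) = (2*I)*(5 + I) = 2*I*(5 + I))
P(r) = 64/r (P(r) = 30/((2*r)) + 49/r = 30*(1/(2*r)) + 49/r = 15/r + 49/r = 64/r)
A = 30810 (A = (2*9*(5 + 9) - 15)*130 = (2*9*14 - 15)*130 = (252 - 15)*130 = 237*130 = 30810)
P(-131)/A = (64/(-131))/30810 = (64*(-1/131))*(1/30810) = -64/131*1/30810 = -32/2018055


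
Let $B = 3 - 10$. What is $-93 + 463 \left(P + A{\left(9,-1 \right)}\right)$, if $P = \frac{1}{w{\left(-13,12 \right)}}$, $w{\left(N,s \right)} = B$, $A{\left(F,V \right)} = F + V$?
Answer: $\frac{24814}{7} \approx 3544.9$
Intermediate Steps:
$B = -7$
$w{\left(N,s \right)} = -7$
$P = - \frac{1}{7}$ ($P = \frac{1}{-7} = - \frac{1}{7} \approx -0.14286$)
$-93 + 463 \left(P + A{\left(9,-1 \right)}\right) = -93 + 463 \left(- \frac{1}{7} + \left(9 - 1\right)\right) = -93 + 463 \left(- \frac{1}{7} + 8\right) = -93 + 463 \cdot \frac{55}{7} = -93 + \frac{25465}{7} = \frac{24814}{7}$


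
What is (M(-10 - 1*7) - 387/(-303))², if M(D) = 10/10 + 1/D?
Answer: 14508481/2948089 ≈ 4.9213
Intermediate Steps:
M(D) = 1 + 1/D (M(D) = 10*(⅒) + 1/D = 1 + 1/D)
(M(-10 - 1*7) - 387/(-303))² = ((1 + (-10 - 1*7))/(-10 - 1*7) - 387/(-303))² = ((1 + (-10 - 7))/(-10 - 7) - 387*(-1/303))² = ((1 - 17)/(-17) + 129/101)² = (-1/17*(-16) + 129/101)² = (16/17 + 129/101)² = (3809/1717)² = 14508481/2948089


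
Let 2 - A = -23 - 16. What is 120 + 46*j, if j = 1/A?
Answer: 4966/41 ≈ 121.12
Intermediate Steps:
A = 41 (A = 2 - (-23 - 16) = 2 - 1*(-39) = 2 + 39 = 41)
j = 1/41 ≈ 0.024390
120 + 46*j = 120 + 46*(1/41) = 120 + 46/41 = 4966/41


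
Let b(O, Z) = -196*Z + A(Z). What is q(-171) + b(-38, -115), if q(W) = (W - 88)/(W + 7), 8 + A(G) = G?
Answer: 3676647/164 ≈ 22419.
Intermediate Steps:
A(G) = -8 + G
q(W) = (-88 + W)/(7 + W)
b(O, Z) = -8 - 195*Z (b(O, Z) = -196*Z + (-8 + Z) = -8 - 195*Z)
q(-171) + b(-38, -115) = (-88 - 171)/(7 - 171) + (-8 - 195*(-115)) = -259/(-164) + (-8 + 22425) = -1/164*(-259) + 22417 = 259/164 + 22417 = 3676647/164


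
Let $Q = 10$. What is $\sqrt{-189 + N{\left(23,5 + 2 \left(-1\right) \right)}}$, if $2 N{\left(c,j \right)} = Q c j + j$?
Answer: $\frac{3 \sqrt{70}}{2} \approx 12.55$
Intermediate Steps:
$N{\left(c,j \right)} = \frac{j}{2} + 5 c j$ ($N{\left(c,j \right)} = \frac{10 c j + j}{2} = \frac{j + 10 c j}{2} = \frac{j}{2} + 5 c j$)
$\sqrt{-189 + N{\left(23,5 + 2 \left(-1\right) \right)}} = \sqrt{-189 + \frac{\left(5 + 2 \left(-1\right)\right) \left(1 + 10 \cdot 23\right)}{2}} = \sqrt{-189 + \frac{\left(5 - 2\right) \left(1 + 230\right)}{2}} = \sqrt{-189 + \frac{1}{2} \cdot 3 \cdot 231} = \sqrt{-189 + \frac{693}{2}} = \sqrt{\frac{315}{2}} = \frac{3 \sqrt{70}}{2}$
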